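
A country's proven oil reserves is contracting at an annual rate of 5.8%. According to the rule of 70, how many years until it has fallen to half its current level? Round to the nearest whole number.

Halving time ≈ 70 / 5.8 = 12.07 → 12 years.

≈ 12 years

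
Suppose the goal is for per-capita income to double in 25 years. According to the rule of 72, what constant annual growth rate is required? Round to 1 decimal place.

≈ 2.9% a year

72 / 25 ≈ 2.88, so about 2.9% a year.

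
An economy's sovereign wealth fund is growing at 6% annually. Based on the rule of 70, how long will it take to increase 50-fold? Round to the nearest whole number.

Doubling time ≈ 70/6 = 11.67 years.
50× is log₂ 50 ≈ 5.64 doublings, so ≈ 5.64 × 11.67 = 66 years.

66 years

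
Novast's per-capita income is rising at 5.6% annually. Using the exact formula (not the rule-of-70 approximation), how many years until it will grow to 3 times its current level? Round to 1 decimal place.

t = ln(3) / ln(1 + 0.056) = 1.0986 / 0.054488 ≈ 20.16.

20.2 years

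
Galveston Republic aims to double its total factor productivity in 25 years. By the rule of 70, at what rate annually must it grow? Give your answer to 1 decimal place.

≈ 2.8%

70 / 25 ≈ 2.80, so about 2.8% annually.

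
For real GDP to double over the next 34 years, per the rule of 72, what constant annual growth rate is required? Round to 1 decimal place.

roughly 2.1% annually

72 / 34 ≈ 2.12, so about 2.1% annually.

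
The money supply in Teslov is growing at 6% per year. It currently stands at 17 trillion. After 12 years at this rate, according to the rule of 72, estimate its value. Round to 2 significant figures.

Doubling time ≈ 72/6 = 12.00 years.
12 years is 12/12.00 ≈ 1.00 doublings, a factor of 2^1.00 ≈ 2.00.
17 × 2.00 ≈ 34 trillion.

approximately 34 trillion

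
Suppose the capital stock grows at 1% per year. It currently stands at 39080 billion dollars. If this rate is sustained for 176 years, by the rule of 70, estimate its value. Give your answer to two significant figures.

Doubling time ≈ 70/1 = 70.00 years.
176 years is 176/70.00 ≈ 2.51 doublings, a factor of 2^2.51 ≈ 5.70.
39080 × 5.70 ≈ 220000 billion dollars.

≈ 220000 billion dollars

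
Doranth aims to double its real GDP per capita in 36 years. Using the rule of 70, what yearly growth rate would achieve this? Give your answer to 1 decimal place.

about 1.9% per year

70 / 36 ≈ 1.94, so about 1.9% per year.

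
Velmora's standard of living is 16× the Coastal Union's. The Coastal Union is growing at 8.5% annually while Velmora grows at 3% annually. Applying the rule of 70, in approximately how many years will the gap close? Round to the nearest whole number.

around 51 years

The growth-rate gap is 8.5% − 3% = 5.5 percentage points.
So the ratio between them halves every 70/5.5 ≈ 12.73 years.
A 16× gap closes after 4 halvings: 4 × 12.73 ≈ 51 years.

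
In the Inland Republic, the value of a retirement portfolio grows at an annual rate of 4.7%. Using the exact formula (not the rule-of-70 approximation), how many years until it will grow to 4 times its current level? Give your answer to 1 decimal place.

30.2 years

t = ln(4) / ln(1 + 0.047) = 1.3863 / 0.045929 ≈ 30.18.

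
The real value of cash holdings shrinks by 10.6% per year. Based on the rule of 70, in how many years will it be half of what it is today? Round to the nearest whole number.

roughly 7 years

Halving time ≈ 70 / 10.6 = 6.60 → 7 years.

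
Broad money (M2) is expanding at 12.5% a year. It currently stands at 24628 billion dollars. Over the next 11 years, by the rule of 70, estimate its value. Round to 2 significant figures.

around 96000 billion dollars

It doubles every 70/12.5 ≈ 5.60 years, so 11 years is 1.96 doublings.
2^1.96 ≈ 3.89; 24628 × 3.89 ≈ 96000 billion dollars.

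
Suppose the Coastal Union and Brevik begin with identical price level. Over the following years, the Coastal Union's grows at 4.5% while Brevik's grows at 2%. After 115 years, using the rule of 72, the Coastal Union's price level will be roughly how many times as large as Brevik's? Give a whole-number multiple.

≈ 16 times

Only the 2.5-point difference matters.
72/2.5 ≈ 28.80 years per doubling of the ratio; 115 years gives 3.99 doublings, so ≈ 16×.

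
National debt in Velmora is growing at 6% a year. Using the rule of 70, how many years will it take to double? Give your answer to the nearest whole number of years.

approximately 12 years

70/6 ≈ 11.67, so it doubles roughly every 12 years.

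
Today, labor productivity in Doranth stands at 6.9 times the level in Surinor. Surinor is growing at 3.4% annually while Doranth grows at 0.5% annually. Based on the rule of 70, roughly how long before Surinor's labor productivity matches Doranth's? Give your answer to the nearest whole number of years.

Surinor gains on Doranth at 3.4% − 0.5% = 2.9 points a year.
At that relative rate the gap halves every 70/2.9 ≈ 24.14 years.
A 6.9 times gap takes log₂(6.9) ≈ 2.79 halvings to close: 2.79 × 24.14 ≈ 67 years.

≈ 67 years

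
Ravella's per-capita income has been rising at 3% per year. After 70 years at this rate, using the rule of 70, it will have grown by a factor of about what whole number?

70/3 ≈ 23.33 years per doubling.
70 years fits 3 doublings: 2^3 = 8.

8 times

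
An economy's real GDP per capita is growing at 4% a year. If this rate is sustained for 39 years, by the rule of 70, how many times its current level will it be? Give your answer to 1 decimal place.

Doubles every ≈ 17.50 years (70/4).
39 years is 2.23 doublings; 2^2.23 ≈ 4.7×.

4.7 times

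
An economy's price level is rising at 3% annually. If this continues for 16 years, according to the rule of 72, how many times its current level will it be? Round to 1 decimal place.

Doubling time ≈ 72/3 = 24.00 years.
16 years / 24.00 ≈ 0.67 doublings → factor 2^0.67 ≈ 1.6.

roughly 1.6 times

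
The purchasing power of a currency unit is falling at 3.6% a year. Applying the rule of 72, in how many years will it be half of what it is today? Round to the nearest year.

approximately 20 years

The rule works in reverse for decay: 72/3.6 ≈ 20.00 years to halve.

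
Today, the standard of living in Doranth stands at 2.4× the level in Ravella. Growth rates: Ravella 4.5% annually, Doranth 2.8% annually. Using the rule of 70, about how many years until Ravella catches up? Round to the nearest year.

approximately 52 years

Ravella gains on Doranth at 4.5% − 2.8% = 1.7 points a year.
At that relative rate the gap halves every 70/1.7 ≈ 41.18 years.
A 2.4× gap takes log₂(2.4) ≈ 1.26 halvings to close: 1.26 × 41.18 ≈ 52 years.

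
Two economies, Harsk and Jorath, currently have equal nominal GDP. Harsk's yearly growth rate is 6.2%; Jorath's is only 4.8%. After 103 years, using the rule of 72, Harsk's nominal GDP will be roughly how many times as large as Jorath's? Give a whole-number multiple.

≈ 4 times

Harsk pulls ahead at 1.4 pp per year, so the ratio doubles every 72/1.4 ≈ 51.43 years.
In 103 years that's 2.00 doublings: 2^2.00 ≈ 4.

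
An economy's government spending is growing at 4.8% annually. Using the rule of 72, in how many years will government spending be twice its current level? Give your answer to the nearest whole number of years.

72/4.8 ≈ 15.00, so it doubles roughly every 15 years.

15 years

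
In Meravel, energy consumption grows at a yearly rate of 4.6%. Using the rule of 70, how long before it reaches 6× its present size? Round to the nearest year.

approximately 39 years

Doubling time ≈ 70/4.6 = 15.22 years.
6× is log₂ 6 ≈ 2.58 doublings, so ≈ 2.58 × 15.22 = 39 years.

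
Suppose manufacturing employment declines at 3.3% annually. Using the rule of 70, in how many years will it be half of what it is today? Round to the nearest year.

Falling at 3.3%, it halves about every 70/3.3 = 21.21 years.

21 years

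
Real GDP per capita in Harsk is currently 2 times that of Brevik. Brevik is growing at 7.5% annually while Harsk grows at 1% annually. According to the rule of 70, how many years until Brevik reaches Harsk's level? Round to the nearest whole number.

about 11 years

Brevik gains on Harsk at 7.5% − 1% = 6.5 points a year.
At that relative rate the gap halves every 70/6.5 ≈ 10.77 years.
A 2 times gap closes after 1 halving: 1 × 10.77 ≈ 11 years.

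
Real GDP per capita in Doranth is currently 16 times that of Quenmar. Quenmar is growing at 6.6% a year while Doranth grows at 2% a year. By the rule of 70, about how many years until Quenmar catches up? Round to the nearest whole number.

The growth-rate gap is 6.6% − 2% = 4.6 percentage points.
So the ratio between them halves every 70/4.6 ≈ 15.22 years.
A 16 times gap closes after 4 halvings: 4 × 15.22 ≈ 61 years.

61 years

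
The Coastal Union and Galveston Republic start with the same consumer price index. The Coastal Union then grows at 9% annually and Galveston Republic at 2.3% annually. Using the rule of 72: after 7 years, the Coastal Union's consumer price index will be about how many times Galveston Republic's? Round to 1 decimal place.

roughly 1.6 times

Rate gap = 9% − 2.3% = 6.7 points.
The ratio doubles every 72/6.7 ≈ 10.75 years.
7/10.75 ≈ 0.65 doublings → ratio ≈ 2^0.65 ≈ 1.6.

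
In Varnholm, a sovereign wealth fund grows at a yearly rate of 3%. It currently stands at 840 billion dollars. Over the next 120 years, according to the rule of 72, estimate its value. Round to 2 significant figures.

27000 billion dollars

It doubles every 72/3 ≈ 24.00 years, so 120 years is 5.00 doublings.
2^5.00 ≈ 32.00; 840 × 32.00 ≈ 27000 billion dollars.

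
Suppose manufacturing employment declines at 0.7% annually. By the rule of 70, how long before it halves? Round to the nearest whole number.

around 100 years

Halving time ≈ 70 / 0.7 = 100.00 → 100 years.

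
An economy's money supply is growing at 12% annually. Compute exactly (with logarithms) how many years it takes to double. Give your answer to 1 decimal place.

6.1 years

t = ln(2) / ln(1 + 0.12) = 0.6931 / 0.113329 ≈ 6.12.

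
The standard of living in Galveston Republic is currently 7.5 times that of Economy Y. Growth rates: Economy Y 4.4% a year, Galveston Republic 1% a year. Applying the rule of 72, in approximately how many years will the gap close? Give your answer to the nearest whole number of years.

The growth-rate gap is 4.4% − 1% = 3.4 percentage points.
So the ratio between them halves every 72/3.4 ≈ 21.18 years.
A 7.5 times gap takes log₂(7.5) ≈ 2.91 halvings to close: 2.91 × 21.18 ≈ 62 years.

≈ 62 years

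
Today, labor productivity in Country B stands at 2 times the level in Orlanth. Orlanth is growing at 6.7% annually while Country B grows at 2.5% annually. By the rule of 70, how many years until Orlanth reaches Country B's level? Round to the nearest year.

Orlanth gains on Country B at 6.7% − 2.5% = 4.2 points a year.
At that relative rate the gap halves every 70/4.2 ≈ 16.67 years.
A 2 times gap closes after 1 halving: 1 × 16.67 ≈ 17 years.

about 17 years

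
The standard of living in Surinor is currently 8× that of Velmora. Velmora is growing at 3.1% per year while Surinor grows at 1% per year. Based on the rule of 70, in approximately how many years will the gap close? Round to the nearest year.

roughly 100 years

The growth-rate gap is 3.1% − 1% = 2.1 percentage points.
So the ratio between them halves every 70/2.1 ≈ 33.33 years.
An 8× gap closes after 3 halvings: 3 × 33.33 ≈ 100 years.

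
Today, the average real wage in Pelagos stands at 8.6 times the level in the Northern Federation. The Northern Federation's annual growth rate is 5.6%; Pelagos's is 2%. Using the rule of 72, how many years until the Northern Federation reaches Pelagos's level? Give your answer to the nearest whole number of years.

approximately 62 years

The growth-rate gap is 5.6% − 2% = 3.6 percentage points.
So the ratio between them halves every 72/3.6 ≈ 20.00 years.
An 8.6 times gap takes log₂(8.6) ≈ 3.10 halvings to close: 3.10 × 20.00 ≈ 62 years.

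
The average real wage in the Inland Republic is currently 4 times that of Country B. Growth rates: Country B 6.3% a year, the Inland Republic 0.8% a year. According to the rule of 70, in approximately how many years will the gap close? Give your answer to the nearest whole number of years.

about 25 years

Country B gains on the Inland Republic at 6.3% − 0.8% = 5.5 points a year.
At that relative rate the gap halves every 70/5.5 ≈ 12.73 years.
A 4 times gap closes after 2 halvings: 2 × 12.73 ≈ 25 years.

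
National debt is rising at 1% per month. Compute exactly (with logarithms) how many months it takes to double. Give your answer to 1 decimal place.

69.7 months

t = ln(2) / ln(1 + 0.01) = 0.6931 / 0.009950 ≈ 69.66.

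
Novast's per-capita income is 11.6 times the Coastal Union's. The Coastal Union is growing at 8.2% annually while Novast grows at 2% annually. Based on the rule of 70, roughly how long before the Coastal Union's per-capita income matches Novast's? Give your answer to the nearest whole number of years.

around 40 years

What matters is the difference: 6.2 pp.
Rule of 70 on the gap: the ratio halves every 70/6.2 ≈ 11.29 years.
An 11.6 times gap takes log₂(11.6) ≈ 3.54 halvings to close: 3.54 × 11.29 ≈ 40 years.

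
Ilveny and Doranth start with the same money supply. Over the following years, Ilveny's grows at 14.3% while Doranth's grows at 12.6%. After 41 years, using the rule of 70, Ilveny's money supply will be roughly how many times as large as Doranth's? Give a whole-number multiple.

Only the 1.7-point difference matters.
70/1.7 ≈ 41.18 years per doubling of the ratio; 41 years gives 1.00 doublings, so ≈ 2×.

2 times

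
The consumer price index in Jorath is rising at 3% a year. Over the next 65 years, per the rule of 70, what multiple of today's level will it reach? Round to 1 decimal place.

6.9 times

Doubling time ≈ 70/3 = 23.33 years.
65 years / 23.33 ≈ 2.79 doublings → factor 2^2.79 ≈ 6.9.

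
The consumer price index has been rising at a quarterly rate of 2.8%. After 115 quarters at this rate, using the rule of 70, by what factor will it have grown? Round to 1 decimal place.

Doubling time ≈ 70/2.8 = 25.00 quarters.
115 quarters / 25.00 ≈ 4.60 doublings → factor 2^4.60 ≈ 24.3.

24.3 times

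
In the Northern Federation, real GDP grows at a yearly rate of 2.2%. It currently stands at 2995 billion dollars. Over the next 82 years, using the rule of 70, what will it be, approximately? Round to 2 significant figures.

≈ 18000 billion dollars

Doubling time ≈ 70/2.2 = 31.82 years.
82 years is 82/31.82 ≈ 2.58 doublings, a factor of 2^2.58 ≈ 5.98.
2995 × 5.98 ≈ 18000 billion dollars.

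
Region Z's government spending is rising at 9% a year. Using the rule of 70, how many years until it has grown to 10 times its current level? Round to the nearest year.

One doubling takes 70/9 = 7.78 years.
Reaching 10× takes log₂(10) ≈ 3.32 doublings.
3.32 × 7.78 ≈ 26 years.

26 years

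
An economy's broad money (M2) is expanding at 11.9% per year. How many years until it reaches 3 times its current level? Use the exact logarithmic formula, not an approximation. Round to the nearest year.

10 years

t = ln(3) / ln(1 + 0.119) = 1.0986 / 0.112435 ≈ 9.77.
≈ 10 years.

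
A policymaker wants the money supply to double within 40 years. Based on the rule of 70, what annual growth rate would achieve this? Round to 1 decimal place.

approximately 1.8% annually

70 / 40 ≈ 1.75, so about 1.8% annually.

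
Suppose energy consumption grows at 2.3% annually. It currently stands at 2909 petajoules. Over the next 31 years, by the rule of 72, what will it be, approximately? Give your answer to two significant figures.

Doubling time ≈ 72/2.3 = 31.30 years.
31 years is 31/31.30 ≈ 0.99 doublings, a factor of 2^0.99 ≈ 1.99.
2909 × 1.99 ≈ 5800 petajoules.

5800 petajoules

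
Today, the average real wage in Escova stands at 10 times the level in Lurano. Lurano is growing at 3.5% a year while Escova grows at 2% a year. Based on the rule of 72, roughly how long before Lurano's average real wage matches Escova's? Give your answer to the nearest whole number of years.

roughly 159 years

Lurano gains on Escova at 3.5% − 2% = 1.5 points a year.
At that relative rate the gap halves every 72/1.5 ≈ 48.00 years.
A 10 times gap takes log₂(10) ≈ 3.32 halvings to close: 3.32 × 48.00 ≈ 159 years.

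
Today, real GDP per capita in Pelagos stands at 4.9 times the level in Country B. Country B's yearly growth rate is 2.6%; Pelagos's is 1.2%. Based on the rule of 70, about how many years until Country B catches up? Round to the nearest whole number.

roughly 115 years

Country B gains on Pelagos at 2.6% − 1.2% = 1.4 points a year.
At that relative rate the gap halves every 70/1.4 ≈ 50.00 years.
A 4.9 times gap takes log₂(4.9) ≈ 2.29 halvings to close: 2.29 × 50.00 ≈ 115 years.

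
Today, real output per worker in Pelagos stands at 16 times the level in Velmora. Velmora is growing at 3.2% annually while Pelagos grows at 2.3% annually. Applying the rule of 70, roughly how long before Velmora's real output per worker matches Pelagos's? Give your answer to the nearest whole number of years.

Velmora gains on Pelagos at 3.2% − 2.3% = 0.9 points a year.
At that relative rate the gap halves every 70/0.9 ≈ 77.78 years.
A 16 times gap closes after 4 halvings: 4 × 77.78 ≈ 311 years.

roughly 311 years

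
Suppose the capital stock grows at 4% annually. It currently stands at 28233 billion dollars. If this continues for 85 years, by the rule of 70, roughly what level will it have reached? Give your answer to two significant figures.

It doubles every 70/4 ≈ 17.50 years, so 85 years is 4.86 doublings.
2^4.86 ≈ 29.04; 28233 × 29.04 ≈ 820000 billion dollars.

around 820000 billion dollars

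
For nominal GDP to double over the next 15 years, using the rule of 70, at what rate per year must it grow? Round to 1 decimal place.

70 / 15 ≈ 4.67, so about 4.7% per year.

around 4.7% per year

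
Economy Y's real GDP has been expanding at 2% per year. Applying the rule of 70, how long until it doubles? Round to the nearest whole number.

35 years

Doubling time ≈ 70 / 2 = 35.00 years.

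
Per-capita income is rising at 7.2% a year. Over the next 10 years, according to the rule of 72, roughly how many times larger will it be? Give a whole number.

72/7.2 ≈ 10.00 years per doubling.
10 years fits 1 doubling: 2^1 = 2.

approximately 2 times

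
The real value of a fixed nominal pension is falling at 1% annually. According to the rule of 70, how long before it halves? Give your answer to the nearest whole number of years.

70 years

The rule works in reverse for decay: 70/1 ≈ 70.00 years to halve.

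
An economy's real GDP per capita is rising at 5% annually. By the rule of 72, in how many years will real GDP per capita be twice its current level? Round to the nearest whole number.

≈ 14 years

Doubling time ≈ 72 / 5 = 14.40 years.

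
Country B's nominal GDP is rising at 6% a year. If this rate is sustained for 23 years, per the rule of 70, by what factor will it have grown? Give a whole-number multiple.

70/6 ≈ 11.67 years per doubling.
23 years fits 2 doublings: 2^2 = 4.

around 4 times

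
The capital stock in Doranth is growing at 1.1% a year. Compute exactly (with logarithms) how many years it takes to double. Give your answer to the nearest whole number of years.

t = ln(2) / ln(1 + 0.011) = 0.6931 / 0.010940 ≈ 63.35.
≈ 63 years.

63 years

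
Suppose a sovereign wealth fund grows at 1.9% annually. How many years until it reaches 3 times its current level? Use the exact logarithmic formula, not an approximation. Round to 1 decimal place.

t = ln(3) / ln(1 + 0.019) = 1.0986 / 0.018822 ≈ 58.37.

58.4 years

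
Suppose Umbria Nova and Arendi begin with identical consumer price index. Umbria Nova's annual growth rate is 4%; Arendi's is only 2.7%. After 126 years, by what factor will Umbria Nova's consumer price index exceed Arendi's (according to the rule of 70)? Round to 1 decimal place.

5.1 times

Rate gap = 4% − 2.7% = 1.3 points.
The ratio doubles every 70/1.3 ≈ 53.85 years.
126/53.85 ≈ 2.34 doublings → ratio ≈ 2^2.34 ≈ 5.1.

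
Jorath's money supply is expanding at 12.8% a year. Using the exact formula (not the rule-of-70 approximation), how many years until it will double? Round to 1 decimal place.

5.8 years

t = ln(2) / ln(1 + 0.128) = 0.6931 / 0.120446 ≈ 5.75.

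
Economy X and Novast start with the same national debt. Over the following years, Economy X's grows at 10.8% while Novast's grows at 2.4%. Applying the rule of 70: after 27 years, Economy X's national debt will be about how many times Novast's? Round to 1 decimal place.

about 9.4 times

Rate gap = 10.8% − 2.4% = 8.4 points.
The ratio doubles every 70/8.4 ≈ 8.33 years.
27/8.33 ≈ 3.24 doublings → ratio ≈ 2^3.24 ≈ 9.4.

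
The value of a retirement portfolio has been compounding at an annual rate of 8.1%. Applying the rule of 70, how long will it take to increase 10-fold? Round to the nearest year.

about 29 years

At 8.1% it doubles every 70/8.1 ≈ 8.64 years.
Reaching 10× takes log₂(10) ≈ 3.32 doublings.
3.32 × 8.64 ≈ 29 years.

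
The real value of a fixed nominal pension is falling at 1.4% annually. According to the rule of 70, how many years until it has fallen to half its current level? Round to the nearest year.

roughly 50 years

Halving time ≈ 70 / 1.4 = 50.00 → 50 years.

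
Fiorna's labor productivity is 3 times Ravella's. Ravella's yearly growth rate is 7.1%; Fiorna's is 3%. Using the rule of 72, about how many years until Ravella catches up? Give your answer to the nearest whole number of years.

What matters is the difference: 4.1 pp.
Rule of 72 on the gap: the ratio halves every 72/4.1 ≈ 17.56 years.
A 3 times gap takes log₂(3) ≈ 1.58 halvings to close: 1.58 × 17.56 ≈ 28 years.

≈ 28 years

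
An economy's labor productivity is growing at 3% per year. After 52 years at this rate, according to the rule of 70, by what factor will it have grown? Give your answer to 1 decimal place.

Doubling time ≈ 70/3 = 23.33 years.
52 years / 23.33 ≈ 2.23 doublings → factor 2^2.23 ≈ 4.7.

roughly 4.7 times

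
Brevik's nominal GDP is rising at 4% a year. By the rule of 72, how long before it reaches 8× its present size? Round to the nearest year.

Doubling time ≈ 72/4 = 18.00 years.
Getting to 8× needs 3 doublings: 3 × 18.00 ≈ 54 years.

about 54 years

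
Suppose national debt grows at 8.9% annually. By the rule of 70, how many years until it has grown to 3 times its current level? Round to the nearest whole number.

Doubling time ≈ 70/8.9 = 7.87 years.
3× is log₂ 3 ≈ 1.58 doublings, so ≈ 1.58 × 7.87 = 12 years.

about 12 years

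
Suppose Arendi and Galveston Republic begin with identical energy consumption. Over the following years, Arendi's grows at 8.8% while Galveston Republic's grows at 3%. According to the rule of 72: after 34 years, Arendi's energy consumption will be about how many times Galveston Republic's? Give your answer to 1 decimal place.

≈ 6.7 times

Rate gap = 8.8% − 3% = 5.8 points.
The ratio doubles every 72/5.8 ≈ 12.41 years.
34/12.41 ≈ 2.74 doublings → ratio ≈ 2^2.74 ≈ 6.7.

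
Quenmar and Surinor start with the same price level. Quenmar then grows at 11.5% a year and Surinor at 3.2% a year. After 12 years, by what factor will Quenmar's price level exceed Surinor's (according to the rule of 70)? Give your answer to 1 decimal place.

≈ 2.7 times

Only the 8.3-point difference matters.
70/8.3 ≈ 8.43 years per doubling of the ratio; 12 years gives 1.42 doublings, so ≈ 2.7×.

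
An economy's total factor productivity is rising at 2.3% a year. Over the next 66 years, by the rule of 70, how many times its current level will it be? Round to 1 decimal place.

around 4.5 times

Doubles every ≈ 30.43 years (70/2.3).
66 years is 2.17 doublings; 2^2.17 ≈ 4.5×.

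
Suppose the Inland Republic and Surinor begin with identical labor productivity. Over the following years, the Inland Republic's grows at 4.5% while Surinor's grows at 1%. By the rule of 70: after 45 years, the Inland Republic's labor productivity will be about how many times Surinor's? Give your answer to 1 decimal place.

Only the 3.5-point difference matters.
70/3.5 ≈ 20.00 years per doubling of the ratio; 45 years gives 2.25 doublings, so ≈ 4.8×.

roughly 4.8 times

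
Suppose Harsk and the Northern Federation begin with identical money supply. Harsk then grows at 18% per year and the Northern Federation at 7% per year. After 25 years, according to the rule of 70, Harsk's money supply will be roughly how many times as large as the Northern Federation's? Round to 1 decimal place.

Only the 11-point difference matters.
70/11 ≈ 6.36 years per doubling of the ratio; 25 years gives 3.93 doublings, so ≈ 15.2×.

approximately 15.2 times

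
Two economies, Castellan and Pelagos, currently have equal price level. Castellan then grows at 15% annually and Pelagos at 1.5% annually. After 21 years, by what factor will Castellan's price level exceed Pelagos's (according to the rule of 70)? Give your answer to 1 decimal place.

16.6 times

Rate gap = 15% − 1.5% = 13.5 points.
The ratio doubles every 70/13.5 ≈ 5.19 years.
21/5.19 ≈ 4.05 doublings → ratio ≈ 2^4.05 ≈ 16.6.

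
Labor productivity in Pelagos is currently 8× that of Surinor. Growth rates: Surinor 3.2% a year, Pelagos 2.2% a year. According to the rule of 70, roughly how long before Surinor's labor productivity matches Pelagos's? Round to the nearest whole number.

What matters is the difference: 1 pp.
Rule of 70 on the gap: the ratio halves every 70/1 ≈ 70.00 years.
An 8× gap closes after 3 halvings: 3 × 70.00 ≈ 210 years.

about 210 years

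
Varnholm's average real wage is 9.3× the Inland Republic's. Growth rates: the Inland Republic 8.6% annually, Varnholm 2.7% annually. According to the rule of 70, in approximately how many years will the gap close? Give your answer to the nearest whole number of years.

approximately 38 years

What matters is the difference: 5.9 pp.
Rule of 70 on the gap: the ratio halves every 70/5.9 ≈ 11.86 years.
A 9.3× gap takes log₂(9.3) ≈ 3.22 halvings to close: 3.22 × 11.86 ≈ 38 years.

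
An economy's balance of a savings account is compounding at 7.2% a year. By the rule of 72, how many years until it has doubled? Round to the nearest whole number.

72/7.2 ≈ 10.00, so it doubles roughly every 10 years.

around 10 years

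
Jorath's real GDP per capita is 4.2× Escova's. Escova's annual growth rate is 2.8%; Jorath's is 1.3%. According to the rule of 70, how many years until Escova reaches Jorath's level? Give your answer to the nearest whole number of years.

Escova gains on Jorath at 2.8% − 1.3% = 1.5 points a year.
At that relative rate the gap halves every 70/1.5 ≈ 46.67 years.
A 4.2× gap takes log₂(4.2) ≈ 2.07 halvings to close: 2.07 × 46.67 ≈ 97 years.

about 97 years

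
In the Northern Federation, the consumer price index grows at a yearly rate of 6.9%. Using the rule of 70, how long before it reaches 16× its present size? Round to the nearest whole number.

approximately 41 years

One doubling takes 70/6.9 = 10.14 years.
16 = 2^4, so 4 doublings → 41 years.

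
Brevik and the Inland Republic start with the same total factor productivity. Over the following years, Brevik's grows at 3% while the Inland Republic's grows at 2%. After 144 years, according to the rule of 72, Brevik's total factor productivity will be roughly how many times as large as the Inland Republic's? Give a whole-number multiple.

approximately 4 times

Brevik pulls ahead at 1 pp per year, so the ratio doubles every 72/1 ≈ 72.00 years.
In 144 years that's 2.00 doublings: 2^2.00 ≈ 4.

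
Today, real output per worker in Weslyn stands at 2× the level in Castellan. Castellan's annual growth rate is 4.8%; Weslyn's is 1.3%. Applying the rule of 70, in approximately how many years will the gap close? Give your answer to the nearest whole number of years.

around 20 years

The growth-rate gap is 4.8% − 1.3% = 3.5 percentage points.
So the ratio between them halves every 70/3.5 ≈ 20.00 years.
A 2× gap closes after 1 halving: 1 × 20.00 ≈ 20 years.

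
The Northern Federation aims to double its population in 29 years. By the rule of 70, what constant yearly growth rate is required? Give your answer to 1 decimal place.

roughly 2.4% per year

70 / 29 ≈ 2.41, so about 2.4% per year.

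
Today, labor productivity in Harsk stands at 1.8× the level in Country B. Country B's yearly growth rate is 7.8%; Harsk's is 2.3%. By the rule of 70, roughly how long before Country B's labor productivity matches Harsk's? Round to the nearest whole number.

roughly 11 years

The growth-rate gap is 7.8% − 2.3% = 5.5 percentage points.
So the ratio between them halves every 70/5.5 ≈ 12.73 years.
A 1.8× gap takes log₂(1.8) ≈ 0.85 halvings to close: 0.85 × 12.73 ≈ 11 years.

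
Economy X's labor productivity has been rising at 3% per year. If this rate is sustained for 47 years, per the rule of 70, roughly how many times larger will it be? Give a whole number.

70/3 ≈ 23.33 years per doubling.
47 years fits 2 doublings: 2^2 = 4.

≈ 4 times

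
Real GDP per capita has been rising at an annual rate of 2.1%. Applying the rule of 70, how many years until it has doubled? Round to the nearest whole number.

about 33 years

70/2.1 ≈ 33.33, so it doubles roughly every 33 years.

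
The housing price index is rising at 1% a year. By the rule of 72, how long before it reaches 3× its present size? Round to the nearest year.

about 114 years

One doubling takes 72/1 = 72.00 years.
3× is log₂ 3 ≈ 1.58 doublings, so ≈ 1.58 × 72.00 = 114 years.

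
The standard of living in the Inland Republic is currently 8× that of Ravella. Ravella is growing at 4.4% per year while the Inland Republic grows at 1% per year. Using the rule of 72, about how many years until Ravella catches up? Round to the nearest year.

roughly 64 years

The growth-rate gap is 4.4% − 1% = 3.4 percentage points.
So the ratio between them halves every 72/3.4 ≈ 21.18 years.
An 8× gap closes after 3 halvings: 3 × 21.18 ≈ 64 years.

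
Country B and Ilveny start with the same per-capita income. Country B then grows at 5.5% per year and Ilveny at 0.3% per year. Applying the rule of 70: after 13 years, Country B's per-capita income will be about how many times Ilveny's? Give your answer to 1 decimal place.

around 2.0 times

Rate gap = 5.5% − 0.3% = 5.2 points.
The ratio doubles every 70/5.2 ≈ 13.46 years.
13/13.46 ≈ 0.97 doublings → ratio ≈ 2^0.97 ≈ 2.0.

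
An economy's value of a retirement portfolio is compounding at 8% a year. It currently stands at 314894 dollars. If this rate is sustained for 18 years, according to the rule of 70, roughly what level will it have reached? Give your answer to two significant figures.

approximately 1300000 dollars

Doubling time ≈ 70/8 = 8.75 years.
18 years is 18/8.75 ≈ 2.06 doublings, a factor of 2^2.06 ≈ 4.17.
314894 × 4.17 ≈ 1300000 dollars.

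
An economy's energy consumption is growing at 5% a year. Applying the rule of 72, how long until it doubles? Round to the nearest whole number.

72/5 ≈ 14.40, so it doubles roughly every 14 years.

roughly 14 years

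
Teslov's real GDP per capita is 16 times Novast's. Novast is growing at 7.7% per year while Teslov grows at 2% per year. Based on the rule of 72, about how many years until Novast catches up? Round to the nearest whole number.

approximately 51 years

What matters is the difference: 5.7 pp.
Rule of 72 on the gap: the ratio halves every 72/5.7 ≈ 12.63 years.
A 16 times gap closes after 4 halvings: 4 × 12.63 ≈ 51 years.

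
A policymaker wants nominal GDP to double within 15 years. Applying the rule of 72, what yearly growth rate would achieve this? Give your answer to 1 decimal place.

roughly 4.8%

72 / 15 ≈ 4.80, so about 4.8% per year.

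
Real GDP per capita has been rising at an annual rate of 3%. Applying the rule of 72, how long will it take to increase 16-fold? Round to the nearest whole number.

At 3% it doubles every 72/3 ≈ 24.00 years.
16× is 4 doublings, so 4 × 24.00 ≈ 96 years.

roughly 96 years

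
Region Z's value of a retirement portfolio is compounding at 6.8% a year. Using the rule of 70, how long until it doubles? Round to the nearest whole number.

70/6.8 ≈ 10.29, so it doubles roughly every 10 years.

10 years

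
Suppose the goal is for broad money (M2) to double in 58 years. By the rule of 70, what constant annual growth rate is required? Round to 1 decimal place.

70 / 58 ≈ 1.21, so about 1.2% a year.

around 1.2%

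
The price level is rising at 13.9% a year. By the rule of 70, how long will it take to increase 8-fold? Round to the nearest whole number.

At 13.9% it doubles every 70/13.9 ≈ 5.04 years.
Getting to 8× needs 3 doublings: 3 × 5.04 ≈ 15 years.

approximately 15 years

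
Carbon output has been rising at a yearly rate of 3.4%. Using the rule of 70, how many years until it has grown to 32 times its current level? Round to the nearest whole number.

≈ 103 years

Doubling time ≈ 70/3.4 = 20.59 years.
Getting to 32× needs 5 doublings: 5 × 20.59 ≈ 103 years.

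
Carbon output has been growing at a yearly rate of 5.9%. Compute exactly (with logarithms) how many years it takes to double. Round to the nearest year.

t = ln(2) / ln(1 + 0.059) = 0.6931 / 0.057325 ≈ 12.09.
≈ 12 years.

12 years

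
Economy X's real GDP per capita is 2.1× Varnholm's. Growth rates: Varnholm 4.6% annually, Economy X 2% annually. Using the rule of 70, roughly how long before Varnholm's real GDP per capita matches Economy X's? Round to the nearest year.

Varnholm gains on Economy X at 4.6% − 2% = 2.6 points a year.
At that relative rate the gap halves every 70/2.6 ≈ 26.92 years.
A 2.1× gap takes log₂(2.1) ≈ 1.07 halvings to close: 1.07 × 26.92 ≈ 29 years.

≈ 29 years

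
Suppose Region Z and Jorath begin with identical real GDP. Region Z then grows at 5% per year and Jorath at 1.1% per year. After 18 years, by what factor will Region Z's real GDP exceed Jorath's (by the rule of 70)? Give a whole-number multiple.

about 2 times

Rate gap = 5% − 1.1% = 3.9 points.
The ratio doubles every 70/3.9 ≈ 17.95 years.
18/17.95 ≈ 1.00 doublings → ratio ≈ 2^1.00 ≈ 2.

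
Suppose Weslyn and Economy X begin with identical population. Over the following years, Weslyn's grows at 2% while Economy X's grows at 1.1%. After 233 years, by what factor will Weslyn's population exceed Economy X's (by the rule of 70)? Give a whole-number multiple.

Rate gap = 2% − 1.1% = 0.9 points.
The ratio doubles every 70/0.9 ≈ 77.78 years.
233/77.78 ≈ 3.00 doublings → ratio ≈ 2^3.00 ≈ 8.

≈ 8 times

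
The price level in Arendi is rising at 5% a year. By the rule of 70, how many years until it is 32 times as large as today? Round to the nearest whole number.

At 5% it doubles every 70/5 ≈ 14.00 years.
Getting to 32× needs 5 doublings: 5 × 14.00 ≈ 70 years.

around 70 years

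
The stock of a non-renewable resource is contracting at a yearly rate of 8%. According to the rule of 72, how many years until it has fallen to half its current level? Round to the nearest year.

roughly 9 years

Halving time ≈ 72 / 8 = 9.00 → 9 years.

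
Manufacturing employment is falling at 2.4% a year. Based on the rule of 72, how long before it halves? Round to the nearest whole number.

approximately 30 years

Falling at 2.4%, it halves about every 72/2.4 = 30.00 years.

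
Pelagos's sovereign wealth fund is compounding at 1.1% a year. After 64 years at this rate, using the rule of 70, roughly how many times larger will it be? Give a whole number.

At 1.1% one doubling takes ≈ 63.64 years; 64 years is 1 of them, so ×2.

approximately 2 times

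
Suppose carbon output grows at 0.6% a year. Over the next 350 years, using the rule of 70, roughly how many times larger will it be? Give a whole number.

≈ 8 times

Doubling time ≈ 70/0.6 = 116.67 years.
350/116.67 ≈ 3 doublings, so about 2^3 = 8×.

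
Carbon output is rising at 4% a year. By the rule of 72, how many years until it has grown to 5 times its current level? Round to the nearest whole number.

≈ 42 years

Doubling time ≈ 72/4 = 18.00 years.
5× is log₂ 5 ≈ 2.32 doublings, so ≈ 2.32 × 18.00 = 42 years.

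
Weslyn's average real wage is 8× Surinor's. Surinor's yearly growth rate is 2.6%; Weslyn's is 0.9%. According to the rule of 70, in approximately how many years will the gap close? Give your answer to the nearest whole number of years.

The growth-rate gap is 2.6% − 0.9% = 1.7 percentage points.
So the ratio between them halves every 70/1.7 ≈ 41.18 years.
An 8× gap closes after 3 halvings: 3 × 41.18 ≈ 124 years.

around 124 years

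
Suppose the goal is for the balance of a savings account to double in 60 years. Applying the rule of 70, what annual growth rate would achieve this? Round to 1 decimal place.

≈ 1.2% a year

70 / 60 ≈ 1.17, so about 1.2% a year.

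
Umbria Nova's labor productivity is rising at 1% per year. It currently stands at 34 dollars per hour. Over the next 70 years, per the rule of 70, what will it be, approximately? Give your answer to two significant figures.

Doubling time ≈ 70/1 = 70.00 years.
70 years is 70/70.00 ≈ 1.00 doublings, a factor of 2^1.00 ≈ 2.00.
34 × 2.00 ≈ 68 dollars per hour.

≈ 68 dollars per hour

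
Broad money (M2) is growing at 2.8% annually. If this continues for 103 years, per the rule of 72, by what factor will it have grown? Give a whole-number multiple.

72/2.8 ≈ 25.71 years per doubling.
103 years fits 4 doublings: 2^4 = 16.

16 times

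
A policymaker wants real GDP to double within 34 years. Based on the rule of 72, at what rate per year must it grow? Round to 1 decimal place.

72 / 34 ≈ 2.12, so about 2.1% per year.

2.1% per year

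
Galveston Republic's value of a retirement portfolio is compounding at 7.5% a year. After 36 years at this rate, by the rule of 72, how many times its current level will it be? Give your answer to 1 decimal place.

Doubles every ≈ 9.60 years (72/7.5).
36 years is 3.75 doublings; 2^3.75 ≈ 13.5×.

≈ 13.5 times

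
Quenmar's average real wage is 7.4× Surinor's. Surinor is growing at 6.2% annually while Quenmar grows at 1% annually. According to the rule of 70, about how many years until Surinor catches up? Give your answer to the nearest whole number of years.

What matters is the difference: 5.2 pp.
Rule of 70 on the gap: the ratio halves every 70/5.2 ≈ 13.46 years.
A 7.4× gap takes log₂(7.4) ≈ 2.89 halvings to close: 2.89 × 13.46 ≈ 39 years.

≈ 39 years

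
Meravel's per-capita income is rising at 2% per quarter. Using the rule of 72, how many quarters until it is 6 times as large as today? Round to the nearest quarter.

One doubling takes 72/2 = 36.00 quarters.
Reaching 6× takes log₂(6) ≈ 2.58 doublings.
2.58 × 36.00 ≈ 93 quarters.

about 93 quarters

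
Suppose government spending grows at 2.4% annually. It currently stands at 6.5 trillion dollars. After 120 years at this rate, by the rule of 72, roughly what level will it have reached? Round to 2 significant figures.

It doubles every 72/2.4 ≈ 30.00 years, so 120 years is 4.00 doublings.
2^4.00 ≈ 16.00; 6.5 × 16.00 ≈ 100 trillion dollars.

around 100 trillion dollars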